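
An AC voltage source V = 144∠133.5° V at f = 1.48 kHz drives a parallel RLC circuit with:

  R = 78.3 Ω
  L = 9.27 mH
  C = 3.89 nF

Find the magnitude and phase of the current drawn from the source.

Step 1 — Angular frequency: ω = 2π·f = 2π·1480 = 9299 rad/s.
Step 2 — Component impedances:
  R: Z = R = 78.3 Ω
  L: Z = jωL = j·9299·0.00927 = 0 + j86.2 Ω
  C: Z = 1/(jωC) = -j/(ω·C) = 0 - j2.764e+04 Ω
Step 3 — Parallel combination: 1/Z_total = 1/R + 1/L + 1/C; Z_total = 43.02 + j38.96 Ω = 58.04∠42.2° Ω.
Step 4 — Source phasor: V = 144∠133.5° V = -99.12 + j104.5 V.
Step 5 — Ohm's law: I = V / Z_total = (-99.12 + j104.5) / (43.02 + j38.96) = -0.05799 + j2.48 A.
Step 6 — Convert to polar: |I| = 2.481 A, ∠I = 91.3°.

I = 2.481∠91.3° A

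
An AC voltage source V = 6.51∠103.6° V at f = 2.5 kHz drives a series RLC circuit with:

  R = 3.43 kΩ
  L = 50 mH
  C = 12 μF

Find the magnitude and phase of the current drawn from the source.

Step 1 — Angular frequency: ω = 2π·f = 2π·2500 = 1.571e+04 rad/s.
Step 2 — Component impedances:
  R: Z = R = 3430 Ω
  L: Z = jωL = j·1.571e+04·0.05 = 0 + j785.4 Ω
  C: Z = 1/(jωC) = -j/(ω·C) = 0 - j5.305 Ω
Step 3 — Series combination: Z_total = R + L + C = 3430 + j780.1 Ω = 3518∠12.8° Ω.
Step 4 — Source phasor: V = 6.51∠103.6° V = -1.531 + j6.327 V.
Step 5 — Ohm's law: I = V / Z_total = (-1.531 + j6.327) / (3430 + j780.1) = -2.542e-05 + j0.001851 A.
Step 6 — Convert to polar: |I| = 0.001851 A, ∠I = 90.8°.

I = 0.001851∠90.8° A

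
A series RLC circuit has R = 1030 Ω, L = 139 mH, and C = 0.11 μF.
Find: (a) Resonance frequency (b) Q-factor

Step 1 — Resonance condition Im(Z)=0 gives ω₀ = 1/√(LC).
Step 2 — ω₀ = 1/√(0.139·1.1e-07) = 8087 rad/s.
Step 3 — f₀ = ω₀/(2π) = 1287 Hz.
Step 4 — Series Q: Q = ω₀L/R = 8087·0.139/1030 = 1.091.

(a) f₀ = 1287 Hz  (b) Q = 1.091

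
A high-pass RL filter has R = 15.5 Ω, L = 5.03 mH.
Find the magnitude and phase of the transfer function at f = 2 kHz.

Step 1 — Angular frequency: ω = 2π·2000 = 1.257e+04 rad/s.
Step 2 — Transfer function: H(jω) = jωL/(R + jωL).
Step 3 — Numerator jωL = j·63.21; denominator R + jωL = 15.5 + j63.21.
Step 4 — H = 0.9433 + j0.2313.
Step 5 — Magnitude: |H| = 0.9712 (-0.3 dB); phase: φ = 13.8°.

|H| = 0.9712 (-0.3 dB), φ = 13.8°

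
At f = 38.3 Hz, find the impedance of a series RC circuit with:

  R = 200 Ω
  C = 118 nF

Step 1 — Angular frequency: ω = 2π·f = 2π·38.3 = 240.6 rad/s.
Step 2 — Component impedances:
  R: Z = R = 200 Ω
  C: Z = 1/(jωC) = -j/(ω·C) = 0 - j3.522e+04 Ω
Step 3 — Series combination: Z_total = R + C = 200 - j3.522e+04 Ω = 3.522e+04∠-89.7° Ω.

Z = 200 - j3.522e+04 Ω = 3.522e+04∠-89.7° Ω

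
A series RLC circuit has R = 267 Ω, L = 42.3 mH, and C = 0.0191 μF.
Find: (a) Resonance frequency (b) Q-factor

Step 1 — Resonance condition Im(Z)=0 gives ω₀ = 1/√(LC).
Step 2 — ω₀ = 1/√(0.0423·1.91e-08) = 3.518e+04 rad/s.
Step 3 — f₀ = ω₀/(2π) = 5599 Hz.
Step 4 — Series Q: Q = ω₀L/R = 3.518e+04·0.0423/267 = 5.574.

(a) f₀ = 5599 Hz  (b) Q = 5.574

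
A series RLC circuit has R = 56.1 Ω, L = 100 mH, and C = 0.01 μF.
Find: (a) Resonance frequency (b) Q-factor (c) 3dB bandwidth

Step 1 — Resonance condition Im(Z)=0 gives ω₀ = 1/√(LC).
Step 2 — ω₀ = 1/√(0.1·1e-08) = 3.162e+04 rad/s.
Step 3 — f₀ = ω₀/(2π) = 5033 Hz.
Step 4 — Series Q: Q = ω₀L/R = 3.162e+04·0.1/56.1 = 56.37.
Step 5 — 3dB bandwidth: Δω = ω₀/Q = 561 rad/s; BW = Δω/(2π) = 89.29 Hz.

(a) f₀ = 5033 Hz  (b) Q = 56.37  (c) BW = 89.29 Hz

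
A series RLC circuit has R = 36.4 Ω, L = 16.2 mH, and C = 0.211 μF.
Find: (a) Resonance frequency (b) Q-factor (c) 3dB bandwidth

Step 1 — Resonance: ω₀ = 1/√(LC) = 1/√(0.0162·2.11e-07) = 1.71e+04 rad/s.
Step 2 — f₀ = ω₀/(2π) = 2722 Hz.
Step 3 — Series Q: Q = ω₀L/R = 1.71e+04·0.0162/36.4 = 7.612.
Step 4 — Bandwidth: Δω = ω₀/Q = 2247 rad/s; BW = Δω/(2π) = 357.6 Hz.

(a) f₀ = 2722 Hz  (b) Q = 7.612  (c) BW = 357.6 Hz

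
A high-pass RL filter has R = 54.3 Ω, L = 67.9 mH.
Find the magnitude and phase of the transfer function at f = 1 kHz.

Step 1 — Angular frequency: ω = 2π·1000 = 6283 rad/s.
Step 2 — Transfer function: H(jω) = jωL/(R + jωL).
Step 3 — Numerator jωL = j·426.6; denominator R + jωL = 54.3 + j426.6.
Step 4 — H = 0.9841 + j0.1252.
Step 5 — Magnitude: |H| = 0.992 (-0.1 dB); phase: φ = 7.3°.

|H| = 0.992 (-0.1 dB), φ = 7.3°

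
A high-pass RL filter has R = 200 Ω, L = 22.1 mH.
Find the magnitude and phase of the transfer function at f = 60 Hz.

Step 1 — Angular frequency: ω = 2π·60 = 377 rad/s.
Step 2 — Transfer function: H(jω) = jωL/(R + jωL).
Step 3 — Numerator jωL = j·8.332; denominator R + jωL = 200 + j8.332.
Step 4 — H = 0.001732 + j0.04159.
Step 5 — Magnitude: |H| = 0.04162 (-27.6 dB); phase: φ = 87.6°.

|H| = 0.04162 (-27.6 dB), φ = 87.6°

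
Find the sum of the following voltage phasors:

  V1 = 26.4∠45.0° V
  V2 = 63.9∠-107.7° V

Step 1 — Convert each phasor to rectangular form:
  V1 = 26.4·(cos(45.0°) + j·sin(45.0°)) = 18.67 + j18.67 V
  V2 = 63.9·(cos(-107.7°) + j·sin(-107.7°)) = -19.43 - j60.88 V
Step 2 — Sum components: V_total = -0.7601 - j42.21 V.
Step 3 — Convert to polar: |V_total| = 42.21 V, ∠V_total = -91.0°.

V_total = 42.21∠-91.0° V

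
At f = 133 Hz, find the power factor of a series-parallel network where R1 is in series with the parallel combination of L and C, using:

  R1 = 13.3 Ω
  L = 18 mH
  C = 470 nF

Step 1 — Angular frequency: ω = 2π·f = 2π·133 = 835.7 rad/s.
Step 2 — Component impedances:
  R1: Z = R = 13.3 Ω
  L: Z = jωL = j·835.7·0.018 = 0 + j15.04 Ω
  C: Z = 1/(jωC) = -j/(ω·C) = 0 - j2546 Ω
Step 3 — Parallel branch: L || C = 1/(1/L + 1/C) = 0 + j15.13 Ω.
Step 4 — Series with R1: Z_total = R1 + (L || C) = 13.3 + j15.13 Ω = 20.15∠48.7° Ω.
Step 5 — Power factor: PF = cos(φ) = Re(Z)/|Z| = 13.3/20.146 = 0.6602.
Step 6 — Type: Im(Z) = 15.13 ⇒ lagging (phase φ = 48.7°).

PF = 0.6602 (lagging, φ = 48.7°)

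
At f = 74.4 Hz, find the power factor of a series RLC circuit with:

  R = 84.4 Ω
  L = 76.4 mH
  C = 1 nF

Step 1 — Angular frequency: ω = 2π·f = 2π·74.4 = 467.5 rad/s.
Step 2 — Component impedances:
  R: Z = R = 84.4 Ω
  L: Z = jωL = j·467.5·0.0764 = 0 + j35.71 Ω
  C: Z = 1/(jωC) = -j/(ω·C) = 0 - j2.139e+06 Ω
Step 3 — Series combination: Z_total = R + L + C = 84.4 - j2.139e+06 Ω = 2.139e+06∠-90.0° Ω.
Step 4 — Power factor: PF = cos(φ) = Re(Z)/|Z| = 84.4/2.139e+06 = 3.946e-05.
Step 5 — Type: Im(Z) = -2.139e+06 ⇒ leading (phase φ = -90.0°).

PF = 3.946e-05 (leading, φ = -90.0°)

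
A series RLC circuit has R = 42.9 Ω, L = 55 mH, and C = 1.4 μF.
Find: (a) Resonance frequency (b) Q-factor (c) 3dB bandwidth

Step 1 — Resonance condition Im(Z)=0 gives ω₀ = 1/√(LC).
Step 2 — ω₀ = 1/√(0.055·1.4e-06) = 3604 rad/s.
Step 3 — f₀ = ω₀/(2π) = 573.6 Hz.
Step 4 — Series Q: Q = ω₀L/R = 3604·0.055/42.9 = 4.62.
Step 5 — 3dB bandwidth: Δω = ω₀/Q = 780 rad/s; BW = Δω/(2π) = 124.1 Hz.

(a) f₀ = 573.6 Hz  (b) Q = 4.62  (c) BW = 124.1 Hz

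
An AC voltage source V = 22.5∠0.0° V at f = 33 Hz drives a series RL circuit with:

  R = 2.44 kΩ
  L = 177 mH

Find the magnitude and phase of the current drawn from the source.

Step 1 — Angular frequency: ω = 2π·f = 2π·33 = 207.3 rad/s.
Step 2 — Component impedances:
  R: Z = R = 2440 Ω
  L: Z = jωL = j·207.3·0.177 = 0 + j36.7 Ω
Step 3 — Series combination: Z_total = R + L = 2440 + j36.7 Ω = 2440∠0.9° Ω.
Step 4 — Source phasor: V = 22.5∠0.0° V = 22.5 V.
Step 5 — Ohm's law: I = V / Z_total = (22.5) / (2440 + j36.7) = 0.009219 - j0.0001387 A.
Step 6 — Convert to polar: |I| = 0.00922 A, ∠I = -0.9°.

I = 0.00922∠-0.9° A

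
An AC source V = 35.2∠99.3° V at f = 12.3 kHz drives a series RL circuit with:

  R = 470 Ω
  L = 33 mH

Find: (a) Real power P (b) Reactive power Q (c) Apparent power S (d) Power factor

Step 1 — Angular frequency: ω = 2π·f = 2π·1.23e+04 = 7.728e+04 rad/s.
Step 2 — Component impedances:
  R: Z = R = 470 Ω
  L: Z = jωL = j·7.728e+04·0.033 = 0 + j2550 Ω
Step 3 — Series combination: Z_total = R + L = 470 + j2550 Ω = 2593∠79.6° Ω.
Step 4 — Source phasor: V = 35.2∠99.3° V = -5.688 + j34.74 V.
Step 5 — Current: I = V / Z = 0.01278 + j0.004585 A = 0.01357∠19.7° A.
Step 6 — Complex power: S = V·I* = 0.08659 + j0.4699 VA.
Step 7 — Real power: P = Re(S) = 0.08659 W.
Step 8 — Reactive power: Q = Im(S) = 0.4699 VAR.
Step 9 — Apparent power: |S| = 0.4778 VA.
Step 10 — Power factor: PF = P/|S| = 0.1812 (lagging).

(a) P = 0.08659 W  (b) Q = 0.4699 VAR  (c) S = 0.4778 VA  (d) PF = 0.1812 (lagging)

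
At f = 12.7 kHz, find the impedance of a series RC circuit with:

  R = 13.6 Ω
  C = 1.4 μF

Step 1 — Angular frequency: ω = 2π·f = 2π·1.27e+04 = 7.98e+04 rad/s.
Step 2 — Component impedances:
  R: Z = R = 13.6 Ω
  C: Z = 1/(jωC) = -j/(ω·C) = 0 - j8.951 Ω
Step 3 — Series combination: Z_total = R + C = 13.6 - j8.951 Ω = 16.28∠-33.4° Ω.

Z = 13.6 - j8.951 Ω = 16.28∠-33.4° Ω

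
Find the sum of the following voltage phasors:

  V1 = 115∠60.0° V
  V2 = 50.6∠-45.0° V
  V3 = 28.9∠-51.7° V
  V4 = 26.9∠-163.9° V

Step 1 — Convert each phasor to rectangular form:
  V1 = 115·(cos(60.0°) + j·sin(60.0°)) = 57.5 + j99.59 V
  V2 = 50.6·(cos(-45.0°) + j·sin(-45.0°)) = 35.78 - j35.78 V
  V3 = 28.9·(cos(-51.7°) + j·sin(-51.7°)) = 17.91 - j22.68 V
  V4 = 26.9·(cos(-163.9°) + j·sin(-163.9°)) = -25.84 - j7.46 V
Step 2 — Sum components: V_total = 85.35 + j33.67 V.
Step 3 — Convert to polar: |V_total| = 91.75 V, ∠V_total = 21.5°.

V_total = 91.75∠21.5° V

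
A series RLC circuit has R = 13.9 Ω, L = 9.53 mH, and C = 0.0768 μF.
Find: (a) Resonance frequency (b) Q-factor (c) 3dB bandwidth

Step 1 — Resonance: ω₀ = 1/√(LC) = 1/√(0.00953·7.68e-08) = 3.696e+04 rad/s.
Step 2 — f₀ = ω₀/(2π) = 5883 Hz.
Step 3 — Series Q: Q = ω₀L/R = 3.696e+04·0.00953/13.9 = 25.34.
Step 4 — Bandwidth: Δω = ω₀/Q = 1459 rad/s; BW = Δω/(2π) = 232.1 Hz.

(a) f₀ = 5883 Hz  (b) Q = 25.34  (c) BW = 232.1 Hz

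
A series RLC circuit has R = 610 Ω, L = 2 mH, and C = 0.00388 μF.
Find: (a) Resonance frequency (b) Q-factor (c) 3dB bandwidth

Step 1 — Resonance: ω₀ = 1/√(LC) = 1/√(0.002·3.88e-09) = 3.59e+05 rad/s.
Step 2 — f₀ = ω₀/(2π) = 5.713e+04 Hz.
Step 3 — Series Q: Q = ω₀L/R = 3.59e+05·0.002/610 = 1.177.
Step 4 — Bandwidth: Δω = ω₀/Q = 3.05e+05 rad/s; BW = Δω/(2π) = 4.854e+04 Hz.

(a) f₀ = 5.713e+04 Hz  (b) Q = 1.177  (c) BW = 4.854e+04 Hz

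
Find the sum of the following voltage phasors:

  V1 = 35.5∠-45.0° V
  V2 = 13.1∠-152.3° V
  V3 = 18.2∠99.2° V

Step 1 — Convert each phasor to rectangular form:
  V1 = 35.5·(cos(-45.0°) + j·sin(-45.0°)) = 25.1 - j25.1 V
  V2 = 13.1·(cos(-152.3°) + j·sin(-152.3°)) = -11.6 - j6.089 V
  V3 = 18.2·(cos(99.2°) + j·sin(99.2°)) = -2.91 + j17.97 V
Step 2 — Sum components: V_total = 10.59 - j13.23 V.
Step 3 — Convert to polar: |V_total| = 16.95 V, ∠V_total = -51.3°.

V_total = 16.95∠-51.3° V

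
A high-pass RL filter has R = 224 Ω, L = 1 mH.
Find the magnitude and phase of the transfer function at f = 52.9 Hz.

Step 1 — Angular frequency: ω = 2π·52.9 = 332.4 rad/s.
Step 2 — Transfer function: H(jω) = jωL/(R + jωL).
Step 3 — Numerator jωL = j·0.3324; denominator R + jωL = 224 + j0.3324.
Step 4 — H = 2.202e-06 + j0.001484.
Step 5 — Magnitude: |H| = 0.001484 (-56.6 dB); phase: φ = 89.9°.

|H| = 0.001484 (-56.6 dB), φ = 89.9°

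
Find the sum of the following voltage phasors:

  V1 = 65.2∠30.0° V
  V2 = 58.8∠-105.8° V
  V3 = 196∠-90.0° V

Step 1 — Convert each phasor to rectangular form:
  V1 = 65.2·(cos(30.0°) + j·sin(30.0°)) = 56.46 + j32.6 V
  V2 = 58.8·(cos(-105.8°) + j·sin(-105.8°)) = -16.01 - j56.58 V
  V3 = 196·(cos(-90.0°) + j·sin(-90.0°)) = 0 - j196 V
Step 2 — Sum components: V_total = 40.45 - j220 V.
Step 3 — Convert to polar: |V_total| = 223.7 V, ∠V_total = -79.6°.

V_total = 223.7∠-79.6° V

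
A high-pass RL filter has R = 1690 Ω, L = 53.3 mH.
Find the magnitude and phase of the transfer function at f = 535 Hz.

Step 1 — Angular frequency: ω = 2π·535 = 3362 rad/s.
Step 2 — Transfer function: H(jω) = jωL/(R + jωL).
Step 3 — Numerator jωL = j·179.2; denominator R + jωL = 1690 + j179.2.
Step 4 — H = 0.01111 + j0.1048.
Step 5 — Magnitude: |H| = 0.1054 (-19.5 dB); phase: φ = 83.9°.

|H| = 0.1054 (-19.5 dB), φ = 83.9°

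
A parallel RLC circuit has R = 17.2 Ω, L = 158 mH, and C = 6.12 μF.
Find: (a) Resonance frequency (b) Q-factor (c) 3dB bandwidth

Step 1 — Resonance: ω₀ = 1/√(LC) = 1/√(0.158·6.12e-06) = 1017 rad/s.
Step 2 — f₀ = ω₀/(2π) = 161.9 Hz.
Step 3 — Parallel Q: Q = R/(ω₀L) = 17.2/(1017·0.158) = 0.107.
Step 4 — Bandwidth: Δω = ω₀/Q = 9500 rad/s; BW = Δω/(2π) = 1512 Hz.

(a) f₀ = 161.9 Hz  (b) Q = 0.107  (c) BW = 1512 Hz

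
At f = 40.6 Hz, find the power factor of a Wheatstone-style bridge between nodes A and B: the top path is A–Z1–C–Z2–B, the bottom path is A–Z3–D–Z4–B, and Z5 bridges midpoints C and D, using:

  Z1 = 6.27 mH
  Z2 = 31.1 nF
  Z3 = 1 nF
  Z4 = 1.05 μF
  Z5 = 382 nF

Step 1 — Angular frequency: ω = 2π·f = 2π·40.6 = 255.1 rad/s.
Step 2 — Component impedances:
  Z1: Z = jωL = j·255.1·0.00627 = 0 + j1.599 Ω
  Z2: Z = 1/(jωC) = -j/(ω·C) = 0 - j1.26e+05 Ω
  Z3: Z = 1/(jωC) = -j/(ω·C) = 0 - j3.92e+06 Ω
  Z4: Z = 1/(jωC) = -j/(ω·C) = 0 - j3733 Ω
  Z5: Z = 1/(jωC) = -j/(ω·C) = 0 - j1.026e+04 Ω
Step 3 — Bridge requires nodal analysis (the Z5 bridge couples midpoints C and D, so the two paths cannot be reduced to a simple series/parallel combination). Setting node B to ground and injecting 1 A at node A, the 3-node admittance system at A, C, D solves to V_A = Z_AB = 0 - j1.257e+04 Ω = 1.257e+04∠-90.0° Ω.
Step 4 — Power factor: PF = cos(φ) = Re(Z)/|Z| = 0/1.257e+04 = 0.
Step 5 — Type: Im(Z) = -1.257e+04 ⇒ leading (phase φ = -90.0°).

PF = 0 (leading, φ = -90.0°)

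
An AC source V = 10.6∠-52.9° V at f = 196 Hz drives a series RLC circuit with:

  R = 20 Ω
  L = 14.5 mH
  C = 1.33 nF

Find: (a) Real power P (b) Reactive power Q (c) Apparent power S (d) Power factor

Step 1 — Angular frequency: ω = 2π·f = 2π·196 = 1232 rad/s.
Step 2 — Component impedances:
  R: Z = R = 20 Ω
  L: Z = jωL = j·1232·0.0145 = 0 + j17.86 Ω
  C: Z = 1/(jωC) = -j/(ω·C) = 0 - j6.105e+05 Ω
Step 3 — Series combination: Z_total = R + L + C = 20 - j6.105e+05 Ω = 6.105e+05∠-90.0° Ω.
Step 4 — Source phasor: V = 10.6∠-52.9° V = 6.394 - j8.454 V.
Step 5 — Current: I = V / Z = 1.385e-05 + j1.047e-05 A = 1.736e-05∠37.1° A.
Step 6 — Complex power: S = V·I* = 6.029e-09 - j0.000184 VA.
Step 7 — Real power: P = Re(S) = 6.029e-09 W.
Step 8 — Reactive power: Q = Im(S) = -0.000184 VAR.
Step 9 — Apparent power: |S| = 0.000184 VA.
Step 10 — Power factor: PF = P/|S| = 3.276e-05 (leading).

(a) P = 6.029e-09 W  (b) Q = -0.000184 VAR  (c) S = 0.000184 VA  (d) PF = 3.276e-05 (leading)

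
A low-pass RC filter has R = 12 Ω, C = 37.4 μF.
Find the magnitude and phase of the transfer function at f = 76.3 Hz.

Step 1 — Angular frequency: ω = 2π·76.3 = 479.4 rad/s.
Step 2 — Transfer function: H(jω) = 1/(1 + jωRC).
Step 3 — Denominator: 1 + jωRC = 1 + j·479.4·12·3.74e-05 = 1 + j0.2152.
Step 4 — H = 0.9558 - j0.2056.
Step 5 — Magnitude: |H| = 0.9776 (-0.2 dB); phase: φ = -12.1°.

|H| = 0.9776 (-0.2 dB), φ = -12.1°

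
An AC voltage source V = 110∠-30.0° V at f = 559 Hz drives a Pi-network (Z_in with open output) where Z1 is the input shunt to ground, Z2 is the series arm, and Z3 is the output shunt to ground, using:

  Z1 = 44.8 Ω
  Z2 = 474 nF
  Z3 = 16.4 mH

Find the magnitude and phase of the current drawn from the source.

Step 1 — Angular frequency: ω = 2π·f = 2π·559 = 3512 rad/s.
Step 2 — Component impedances:
  Z1: Z = R = 44.8 Ω
  Z2: Z = 1/(jωC) = -j/(ω·C) = 0 - j600.7 Ω
  Z3: Z = jωL = j·3512·0.0164 = 0 + j57.6 Ω
Step 3 — With open output, the series arm Z2 and the output shunt Z3 appear in series to ground: Z2 + Z3 = 0 - j543.1 Ω.
Step 4 — Parallel with input shunt Z1: Z_in = Z1 || (Z2 + Z3) = 44.5 - j3.671 Ω = 44.65∠-4.7° Ω.
Step 5 — Source phasor: V = 110∠-30.0° V = 95.26 - j55 V.
Step 6 — Ohm's law: I = V / Z_total = (95.26 - j55) / (44.5 - j3.671) = 2.228 - j1.052 A.
Step 7 — Convert to polar: |I| = 2.464 A, ∠I = -25.3°.

I = 2.464∠-25.3° A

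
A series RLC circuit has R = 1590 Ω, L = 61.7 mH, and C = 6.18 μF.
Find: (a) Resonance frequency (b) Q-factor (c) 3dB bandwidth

Step 1 — Resonance condition Im(Z)=0 gives ω₀ = 1/√(LC).
Step 2 — ω₀ = 1/√(0.0617·6.18e-06) = 1619 rad/s.
Step 3 — f₀ = ω₀/(2π) = 257.7 Hz.
Step 4 — Series Q: Q = ω₀L/R = 1619·0.0617/1590 = 0.06284.
Step 5 — 3dB bandwidth: Δω = ω₀/Q = 2.577e+04 rad/s; BW = Δω/(2π) = 4101 Hz.

(a) f₀ = 257.7 Hz  (b) Q = 0.06284  (c) BW = 4101 Hz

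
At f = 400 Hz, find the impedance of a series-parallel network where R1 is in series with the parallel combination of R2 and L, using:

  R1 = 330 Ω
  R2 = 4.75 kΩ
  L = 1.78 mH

Step 1 — Angular frequency: ω = 2π·f = 2π·400 = 2513 rad/s.
Step 2 — Component impedances:
  R1: Z = R = 330 Ω
  R2: Z = R = 4750 Ω
  L: Z = jωL = j·2513·0.00178 = 0 + j4.474 Ω
Step 3 — Parallel branch: R2 || L = 1/(1/R2 + 1/L) = 0.004213 + j4.474 Ω.
Step 4 — Series with R1: Z_total = R1 + (R2 || L) = 330 + j4.474 Ω = 330∠0.8° Ω.

Z = 330 + j4.474 Ω = 330∠0.8° Ω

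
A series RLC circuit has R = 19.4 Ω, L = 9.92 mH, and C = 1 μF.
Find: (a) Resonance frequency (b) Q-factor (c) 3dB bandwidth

Step 1 — Resonance condition Im(Z)=0 gives ω₀ = 1/√(LC).
Step 2 — ω₀ = 1/√(0.00992·1e-06) = 1.004e+04 rad/s.
Step 3 — f₀ = ω₀/(2π) = 1598 Hz.
Step 4 — Series Q: Q = ω₀L/R = 1.004e+04·0.00992/19.4 = 5.134.
Step 5 — 3dB bandwidth: Δω = ω₀/Q = 1956 rad/s; BW = Δω/(2π) = 311.3 Hz.

(a) f₀ = 1598 Hz  (b) Q = 5.134  (c) BW = 311.3 Hz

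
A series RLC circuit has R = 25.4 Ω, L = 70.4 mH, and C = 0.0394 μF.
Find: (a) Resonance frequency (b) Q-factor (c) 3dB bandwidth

Step 1 — Resonance: ω₀ = 1/√(LC) = 1/√(0.0704·3.94e-08) = 1.899e+04 rad/s.
Step 2 — f₀ = ω₀/(2π) = 3022 Hz.
Step 3 — Series Q: Q = ω₀L/R = 1.899e+04·0.0704/25.4 = 52.63.
Step 4 — Bandwidth: Δω = ω₀/Q = 360.8 rad/s; BW = Δω/(2π) = 57.42 Hz.

(a) f₀ = 3022 Hz  (b) Q = 52.63  (c) BW = 57.42 Hz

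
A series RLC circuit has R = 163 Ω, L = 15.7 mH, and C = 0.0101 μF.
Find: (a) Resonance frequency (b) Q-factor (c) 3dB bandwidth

Step 1 — Resonance: ω₀ = 1/√(LC) = 1/√(0.0157·1.01e-08) = 7.941e+04 rad/s.
Step 2 — f₀ = ω₀/(2π) = 1.264e+04 Hz.
Step 3 — Series Q: Q = ω₀L/R = 7.941e+04·0.0157/163 = 7.649.
Step 4 — Bandwidth: Δω = ω₀/Q = 1.038e+04 rad/s; BW = Δω/(2π) = 1652 Hz.

(a) f₀ = 1.264e+04 Hz  (b) Q = 7.649  (c) BW = 1652 Hz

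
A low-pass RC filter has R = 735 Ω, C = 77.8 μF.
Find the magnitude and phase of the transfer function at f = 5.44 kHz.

Step 1 — Angular frequency: ω = 2π·5440 = 3.418e+04 rad/s.
Step 2 — Transfer function: H(jω) = 1/(1 + jωRC).
Step 3 — Denominator: 1 + jωRC = 1 + j·3.418e+04·735·7.78e-05 = 1 + j1955.
Step 4 — H = 2.618e-07 - j0.0005116.
Step 5 — Magnitude: |H| = 0.0005116 (-65.8 dB); phase: φ = -90.0°.

|H| = 0.0005116 (-65.8 dB), φ = -90.0°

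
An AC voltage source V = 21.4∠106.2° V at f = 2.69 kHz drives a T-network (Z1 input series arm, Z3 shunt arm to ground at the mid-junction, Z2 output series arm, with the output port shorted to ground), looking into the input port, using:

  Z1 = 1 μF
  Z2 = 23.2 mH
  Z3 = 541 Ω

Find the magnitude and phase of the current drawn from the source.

Step 1 — Angular frequency: ω = 2π·f = 2π·2690 = 1.69e+04 rad/s.
Step 2 — Component impedances:
  Z1: Z = 1/(jωC) = -j/(ω·C) = 0 - j59.17 Ω
  Z2: Z = jωL = j·1.69e+04·0.0232 = 0 + j392.1 Ω
  Z3: Z = R = 541 Ω
Step 3 — With the output port shorted to ground, the output series arm Z2 runs from the junction to ground; the shunt arm Z3 also runs from the junction to ground. They appear in parallel: Z3 || Z2 = 186.3 + j257.1 Ω.
Step 4 — Series with input arm Z1: Z_in = Z1 + (Z3 || Z2) = 186.3 + j197.9 Ω = 271.8∠46.7° Ω.
Step 5 — Source phasor: V = 21.4∠106.2° V = -5.97 + j20.55 V.
Step 6 — Ohm's law: I = V / Z_total = (-5.97 + j20.55) / (186.3 + j197.9) = 0.03999 + j0.06782 A.
Step 7 — Convert to polar: |I| = 0.07873 A, ∠I = 59.5°.

I = 0.07873∠59.5° A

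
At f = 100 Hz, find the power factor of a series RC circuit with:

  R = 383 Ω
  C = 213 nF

Step 1 — Angular frequency: ω = 2π·f = 2π·100 = 628.3 rad/s.
Step 2 — Component impedances:
  R: Z = R = 383 Ω
  C: Z = 1/(jωC) = -j/(ω·C) = 0 - j7472 Ω
Step 3 — Series combination: Z_total = R + C = 383 - j7472 Ω = 7482∠-87.1° Ω.
Step 4 — Power factor: PF = cos(φ) = Re(Z)/|Z| = 383/7482 = 0.05119.
Step 5 — Type: Im(Z) = -7472 ⇒ leading (phase φ = -87.1°).

PF = 0.05119 (leading, φ = -87.1°)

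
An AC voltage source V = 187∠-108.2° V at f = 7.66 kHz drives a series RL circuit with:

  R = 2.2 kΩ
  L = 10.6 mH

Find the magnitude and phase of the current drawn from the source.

Step 1 — Angular frequency: ω = 2π·f = 2π·7660 = 4.813e+04 rad/s.
Step 2 — Component impedances:
  R: Z = R = 2200 Ω
  L: Z = jωL = j·4.813e+04·0.0106 = 0 + j510.2 Ω
Step 3 — Series combination: Z_total = R + L = 2200 + j510.2 Ω = 2258∠13.1° Ω.
Step 4 — Source phasor: V = 187∠-108.2° V = -58.41 - j177.6 V.
Step 5 — Ohm's law: I = V / Z_total = (-58.41 - j177.6) / (2200 + j510.2) = -0.04296 - j0.07078 A.
Step 6 — Convert to polar: |I| = 0.0828 A, ∠I = -121.3°.

I = 0.0828∠-121.3° A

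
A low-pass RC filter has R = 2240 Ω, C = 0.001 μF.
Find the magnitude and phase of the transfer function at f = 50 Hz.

Step 1 — Angular frequency: ω = 2π·50 = 314.2 rad/s.
Step 2 — Transfer function: H(jω) = 1/(1 + jωRC).
Step 3 — Denominator: 1 + jωRC = 1 + j·314.2·2240·1e-09 = 1 + j0.0007037.
Step 4 — H = 1 - j0.0007037.
Step 5 — Magnitude: |H| = 1 (-0.0 dB); phase: φ = -0.0°.

|H| = 1 (-0.0 dB), φ = -0.0°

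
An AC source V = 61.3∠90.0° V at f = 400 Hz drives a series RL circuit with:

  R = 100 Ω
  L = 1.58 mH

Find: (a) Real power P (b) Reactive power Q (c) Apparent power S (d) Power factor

Step 1 — Angular frequency: ω = 2π·f = 2π·400 = 2513 rad/s.
Step 2 — Component impedances:
  R: Z = R = 100 Ω
  L: Z = jωL = j·2513·0.00158 = 0 + j3.971 Ω
Step 3 — Series combination: Z_total = R + L = 100 + j3.971 Ω = 100.1∠2.3° Ω.
Step 4 — Source phasor: V = 61.3∠90.0° V = 0 + j61.3 V.
Step 5 — Current: I = V / Z = 0.0243 + j0.612 A = 0.6125∠87.7° A.
Step 6 — Complex power: S = V·I* = 37.52 + j1.49 VA.
Step 7 — Real power: P = Re(S) = 37.52 W.
Step 8 — Reactive power: Q = Im(S) = 1.49 VAR.
Step 9 — Apparent power: |S| = 37.55 VA.
Step 10 — Power factor: PF = P/|S| = 0.9992 (lagging).

(a) P = 37.52 W  (b) Q = 1.49 VAR  (c) S = 37.55 VA  (d) PF = 0.9992 (lagging)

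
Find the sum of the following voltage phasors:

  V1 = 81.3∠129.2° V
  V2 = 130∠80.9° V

Step 1 — Convert each phasor to rectangular form:
  V1 = 81.3·(cos(129.2°) + j·sin(129.2°)) = -51.38 + j63 V
  V2 = 130·(cos(80.9°) + j·sin(80.9°)) = 20.56 + j128.4 V
Step 2 — Sum components: V_total = -30.82 + j191.4 V.
Step 3 — Convert to polar: |V_total| = 193.8 V, ∠V_total = 99.2°.

V_total = 193.8∠99.2° V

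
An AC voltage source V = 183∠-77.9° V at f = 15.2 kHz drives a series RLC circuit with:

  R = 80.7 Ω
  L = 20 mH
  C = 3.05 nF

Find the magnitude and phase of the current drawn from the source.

Step 1 — Angular frequency: ω = 2π·f = 2π·1.52e+04 = 9.55e+04 rad/s.
Step 2 — Component impedances:
  R: Z = R = 80.7 Ω
  L: Z = jωL = j·9.55e+04·0.02 = 0 + j1910 Ω
  C: Z = 1/(jωC) = -j/(ω·C) = 0 - j3433 Ω
Step 3 — Series combination: Z_total = R + L + C = 80.7 - j1523 Ω = 1525∠-87.0° Ω.
Step 4 — Source phasor: V = 183∠-77.9° V = 38.36 - j178.9 V.
Step 5 — Ohm's law: I = V / Z_total = (38.36 - j178.9) / (80.7 - j1523) = 0.1185 + j0.01891 A.
Step 6 — Convert to polar: |I| = 0.12 A, ∠I = 9.1°.

I = 0.12∠9.1° A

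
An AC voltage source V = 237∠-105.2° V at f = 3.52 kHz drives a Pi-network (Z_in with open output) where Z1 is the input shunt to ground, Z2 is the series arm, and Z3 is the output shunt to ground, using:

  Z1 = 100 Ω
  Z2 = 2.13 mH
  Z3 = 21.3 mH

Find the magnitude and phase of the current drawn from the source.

Step 1 — Angular frequency: ω = 2π·f = 2π·3520 = 2.212e+04 rad/s.
Step 2 — Component impedances:
  Z1: Z = R = 100 Ω
  Z2: Z = jωL = j·2.212e+04·0.00213 = 0 + j47.11 Ω
  Z3: Z = jωL = j·2.212e+04·0.0213 = 0 + j471.1 Ω
Step 3 — With open output, the series arm Z2 and the output shunt Z3 appear in series to ground: Z2 + Z3 = 0 + j518.2 Ω.
Step 4 — Parallel with input shunt Z1: Z_in = Z1 || (Z2 + Z3) = 96.41 + j18.6 Ω = 98.19∠10.9° Ω.
Step 5 — Source phasor: V = 237∠-105.2° V = -62.14 - j228.7 V.
Step 6 — Ohm's law: I = V / Z_total = (-62.14 - j228.7) / (96.41 + j18.6) = -1.063 - j2.167 A.
Step 7 — Convert to polar: |I| = 2.414 A, ∠I = -116.1°.

I = 2.414∠-116.1° A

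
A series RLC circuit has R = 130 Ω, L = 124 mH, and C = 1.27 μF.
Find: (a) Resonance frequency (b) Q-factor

Step 1 — Resonance condition Im(Z)=0 gives ω₀ = 1/√(LC).
Step 2 — ω₀ = 1/√(0.124·1.27e-06) = 2520 rad/s.
Step 3 — f₀ = ω₀/(2π) = 401.1 Hz.
Step 4 — Series Q: Q = ω₀L/R = 2520·0.124/130 = 2.404.

(a) f₀ = 401.1 Hz  (b) Q = 2.404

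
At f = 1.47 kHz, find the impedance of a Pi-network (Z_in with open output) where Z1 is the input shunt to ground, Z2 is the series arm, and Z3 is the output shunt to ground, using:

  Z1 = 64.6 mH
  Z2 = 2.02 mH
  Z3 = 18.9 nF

Step 1 — Angular frequency: ω = 2π·f = 2π·1470 = 9236 rad/s.
Step 2 — Component impedances:
  Z1: Z = jωL = j·9236·0.0646 = 0 + j596.7 Ω
  Z2: Z = jωL = j·9236·0.00202 = 0 + j18.66 Ω
  Z3: Z = 1/(jωC) = -j/(ω·C) = 0 - j5729 Ω
Step 3 — With open output, the series arm Z2 and the output shunt Z3 appear in series to ground: Z2 + Z3 = 0 - j5710 Ω.
Step 4 — Parallel with input shunt Z1: Z_in = Z1 || (Z2 + Z3) = 0 + j666.3 Ω = 666.3∠90.0° Ω.

Z = 0 + j666.3 Ω = 666.3∠90.0° Ω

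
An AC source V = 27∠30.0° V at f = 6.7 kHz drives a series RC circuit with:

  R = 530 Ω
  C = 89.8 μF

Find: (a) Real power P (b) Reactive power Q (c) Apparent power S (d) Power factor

Step 1 — Angular frequency: ω = 2π·f = 2π·6700 = 4.21e+04 rad/s.
Step 2 — Component impedances:
  R: Z = R = 530 Ω
  C: Z = 1/(jωC) = -j/(ω·C) = 0 - j0.2645 Ω
Step 3 — Series combination: Z_total = R + C = 530 - j0.2645 Ω = 530∠-0.0° Ω.
Step 4 — Source phasor: V = 27∠30.0° V = 23.38 + j13.5 V.
Step 5 — Current: I = V / Z = 0.04411 + j0.02549 A = 0.05094∠30.0° A.
Step 6 — Complex power: S = V·I* = 1.375 - j0.0006865 VA.
Step 7 — Real power: P = Re(S) = 1.375 W.
Step 8 — Reactive power: Q = Im(S) = -0.0006865 VAR.
Step 9 — Apparent power: |S| = 1.375 VA.
Step 10 — Power factor: PF = P/|S| = 1 (leading).

(a) P = 1.375 W  (b) Q = -0.0006865 VAR  (c) S = 1.375 VA  (d) PF = 1 (leading)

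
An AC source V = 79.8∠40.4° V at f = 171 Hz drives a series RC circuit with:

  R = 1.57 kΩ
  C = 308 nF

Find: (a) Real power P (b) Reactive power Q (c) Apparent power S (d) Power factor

Step 1 — Angular frequency: ω = 2π·f = 2π·171 = 1074 rad/s.
Step 2 — Component impedances:
  R: Z = R = 1570 Ω
  C: Z = 1/(jωC) = -j/(ω·C) = 0 - j3022 Ω
Step 3 — Series combination: Z_total = R + C = 1570 - j3022 Ω = 3405∠-62.5° Ω.
Step 4 — Source phasor: V = 79.8∠40.4° V = 60.77 + j51.72 V.
Step 5 — Current: I = V / Z = -0.00525 + j0.02284 A = 0.02343∠102.9° A.
Step 6 — Complex power: S = V·I* = 0.8621 - j1.659 VA.
Step 7 — Real power: P = Re(S) = 0.8621 W.
Step 8 — Reactive power: Q = Im(S) = -1.659 VAR.
Step 9 — Apparent power: |S| = 1.87 VA.
Step 10 — Power factor: PF = P/|S| = 0.461 (leading).

(a) P = 0.8621 W  (b) Q = -1.659 VAR  (c) S = 1.87 VA  (d) PF = 0.461 (leading)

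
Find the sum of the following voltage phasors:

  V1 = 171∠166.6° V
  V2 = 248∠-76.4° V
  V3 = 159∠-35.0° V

Step 1 — Convert each phasor to rectangular form:
  V1 = 171·(cos(166.6°) + j·sin(166.6°)) = -166.3 + j39.63 V
  V2 = 248·(cos(-76.4°) + j·sin(-76.4°)) = 58.32 - j241 V
  V3 = 159·(cos(-35.0°) + j·sin(-35.0°)) = 130.2 - j91.2 V
Step 2 — Sum components: V_total = 22.22 - j292.6 V.
Step 3 — Convert to polar: |V_total| = 293.5 V, ∠V_total = -85.7°.

V_total = 293.5∠-85.7° V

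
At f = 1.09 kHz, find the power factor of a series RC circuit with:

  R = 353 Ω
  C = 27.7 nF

Step 1 — Angular frequency: ω = 2π·f = 2π·1090 = 6849 rad/s.
Step 2 — Component impedances:
  R: Z = R = 353 Ω
  C: Z = 1/(jωC) = -j/(ω·C) = 0 - j5271 Ω
Step 3 — Series combination: Z_total = R + C = 353 - j5271 Ω = 5283∠-86.2° Ω.
Step 4 — Power factor: PF = cos(φ) = Re(Z)/|Z| = 353/5283 = 0.06682.
Step 5 — Type: Im(Z) = -5271 ⇒ leading (phase φ = -86.2°).

PF = 0.06682 (leading, φ = -86.2°)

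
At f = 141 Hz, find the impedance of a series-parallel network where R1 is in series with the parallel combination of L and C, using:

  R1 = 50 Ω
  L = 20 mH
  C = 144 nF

Step 1 — Angular frequency: ω = 2π·f = 2π·141 = 885.9 rad/s.
Step 2 — Component impedances:
  R1: Z = R = 50 Ω
  L: Z = jωL = j·885.9·0.02 = 0 + j17.72 Ω
  C: Z = 1/(jωC) = -j/(ω·C) = 0 - j7839 Ω
Step 3 — Parallel branch: L || C = 1/(1/L + 1/C) = 0 + j17.76 Ω.
Step 4 — Series with R1: Z_total = R1 + (L || C) = 50 + j17.76 Ω = 53.06∠19.6° Ω.

Z = 50 + j17.76 Ω = 53.06∠19.6° Ω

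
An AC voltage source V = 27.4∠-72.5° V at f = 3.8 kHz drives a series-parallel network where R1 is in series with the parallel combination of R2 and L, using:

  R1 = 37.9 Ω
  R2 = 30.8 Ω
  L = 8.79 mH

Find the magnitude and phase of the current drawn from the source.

Step 1 — Angular frequency: ω = 2π·f = 2π·3800 = 2.388e+04 rad/s.
Step 2 — Component impedances:
  R1: Z = R = 37.9 Ω
  R2: Z = R = 30.8 Ω
  L: Z = jωL = j·2.388e+04·0.00879 = 0 + j209.9 Ω
Step 3 — Parallel branch: R2 || L = 1/(1/R2 + 1/L) = 30.15 + j4.425 Ω.
Step 4 — Series with R1: Z_total = R1 + (R2 || L) = 68.05 + j4.425 Ω = 68.19∠3.7° Ω.
Step 5 — Source phasor: V = 27.4∠-72.5° V = 8.239 - j26.13 V.
Step 6 — Ohm's law: I = V / Z_total = (8.239 - j26.13) / (68.05 + j4.425) = 0.0957 - j0.3902 A.
Step 7 — Convert to polar: |I| = 0.4018 A, ∠I = -76.2°.

I = 0.4018∠-76.2° A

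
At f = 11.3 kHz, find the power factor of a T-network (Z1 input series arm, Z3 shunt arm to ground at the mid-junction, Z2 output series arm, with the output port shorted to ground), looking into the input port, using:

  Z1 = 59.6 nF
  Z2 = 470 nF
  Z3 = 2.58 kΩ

Step 1 — Angular frequency: ω = 2π·f = 2π·1.13e+04 = 7.1e+04 rad/s.
Step 2 — Component impedances:
  Z1: Z = 1/(jωC) = -j/(ω·C) = 0 - j236.3 Ω
  Z2: Z = 1/(jωC) = -j/(ω·C) = 0 - j29.97 Ω
  Z3: Z = R = 2580 Ω
Step 3 — With the output port shorted to ground, the output series arm Z2 runs from the junction to ground; the shunt arm Z3 also runs from the junction to ground. They appear in parallel: Z3 || Z2 = 0.348 - j29.96 Ω.
Step 4 — Series with input arm Z1: Z_in = Z1 + (Z3 || Z2) = 0.348 - j266.3 Ω = 266.3∠-89.9° Ω.
Step 5 — Power factor: PF = cos(φ) = Re(Z)/|Z| = 0.348/266.3 = 0.001307.
Step 6 — Type: Im(Z) = -266.3 ⇒ leading (phase φ = -89.9°).

PF = 0.001307 (leading, φ = -89.9°)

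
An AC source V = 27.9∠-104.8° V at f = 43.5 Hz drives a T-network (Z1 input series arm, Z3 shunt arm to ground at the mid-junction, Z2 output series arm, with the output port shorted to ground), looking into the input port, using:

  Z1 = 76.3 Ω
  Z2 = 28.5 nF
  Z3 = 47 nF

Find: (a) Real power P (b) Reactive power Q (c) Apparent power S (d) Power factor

Step 1 — Angular frequency: ω = 2π·f = 2π·43.5 = 273.3 rad/s.
Step 2 — Component impedances:
  Z1: Z = R = 76.3 Ω
  Z2: Z = 1/(jωC) = -j/(ω·C) = 0 - j1.284e+05 Ω
  Z3: Z = 1/(jωC) = -j/(ω·C) = 0 - j7.785e+04 Ω
Step 3 — With the output port shorted to ground, the output series arm Z2 runs from the junction to ground; the shunt arm Z3 also runs from the junction to ground. They appear in parallel: Z3 || Z2 = 0 - j4.846e+04 Ω.
Step 4 — Series with input arm Z1: Z_in = Z1 + (Z3 || Z2) = 76.3 - j4.846e+04 Ω = 4.846e+04∠-89.9° Ω.
Step 5 — Source phasor: V = 27.9∠-104.8° V = -7.127 - j26.97 V.
Step 6 — Current: I = V / Z = 0.0005564 - j0.0001479 A = 0.0005757∠-14.9° A.
Step 7 — Complex power: S = V·I* = 2.529e-05 - j0.01606 VA.
Step 8 — Real power: P = Re(S) = 2.529e-05 W.
Step 9 — Reactive power: Q = Im(S) = -0.01606 VAR.
Step 10 — Apparent power: |S| = 0.01606 VA.
Step 11 — Power factor: PF = P/|S| = 0.001574 (leading).

(a) P = 2.529e-05 W  (b) Q = -0.01606 VAR  (c) S = 0.01606 VA  (d) PF = 0.001574 (leading)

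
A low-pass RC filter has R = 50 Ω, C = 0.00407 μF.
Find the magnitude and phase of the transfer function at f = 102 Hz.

Step 1 — Angular frequency: ω = 2π·102 = 640.9 rad/s.
Step 2 — Transfer function: H(jω) = 1/(1 + jωRC).
Step 3 — Denominator: 1 + jωRC = 1 + j·640.9·50·4.07e-09 = 1 + j0.0001304.
Step 4 — H = 1 - j0.0001304.
Step 5 — Magnitude: |H| = 1 (-0.0 dB); phase: φ = -0.0°.

|H| = 1 (-0.0 dB), φ = -0.0°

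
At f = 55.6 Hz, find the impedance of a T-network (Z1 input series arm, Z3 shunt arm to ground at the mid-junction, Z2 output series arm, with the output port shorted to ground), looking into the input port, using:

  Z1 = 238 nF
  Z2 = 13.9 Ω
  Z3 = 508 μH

Step 1 — Angular frequency: ω = 2π·f = 2π·55.6 = 349.3 rad/s.
Step 2 — Component impedances:
  Z1: Z = 1/(jωC) = -j/(ω·C) = 0 - j1.203e+04 Ω
  Z2: Z = R = 13.9 Ω
  Z3: Z = jωL = j·349.3·0.000508 = 0 + j0.1775 Ω
Step 3 — With the output port shorted to ground, the output series arm Z2 runs from the junction to ground; the shunt arm Z3 also runs from the junction to ground. They appear in parallel: Z3 || Z2 = 0.002265 + j0.1774 Ω.
Step 4 — Series with input arm Z1: Z_in = Z1 + (Z3 || Z2) = 0.002265 - j1.203e+04 Ω = 1.203e+04∠-90.0° Ω.

Z = 0.002265 - j1.203e+04 Ω = 1.203e+04∠-90.0° Ω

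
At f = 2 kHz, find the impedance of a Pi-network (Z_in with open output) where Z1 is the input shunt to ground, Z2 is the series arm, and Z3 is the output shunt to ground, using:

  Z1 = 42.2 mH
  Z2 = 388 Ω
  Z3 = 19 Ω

Step 1 — Angular frequency: ω = 2π·f = 2π·2000 = 1.257e+04 rad/s.
Step 2 — Component impedances:
  Z1: Z = jωL = j·1.257e+04·0.0422 = 0 + j530.3 Ω
  Z2: Z = R = 388 Ω
  Z3: Z = R = 19 Ω
Step 3 — With open output, the series arm Z2 and the output shunt Z3 appear in series to ground: Z2 + Z3 = 407 Ω.
Step 4 — Parallel with input shunt Z1: Z_in = Z1 || (Z2 + Z3) = 256.1 + j196.6 Ω = 322.9∠37.5° Ω.

Z = 256.1 + j196.6 Ω = 322.9∠37.5° Ω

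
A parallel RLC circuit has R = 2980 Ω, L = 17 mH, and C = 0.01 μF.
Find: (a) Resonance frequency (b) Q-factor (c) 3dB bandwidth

Step 1 — Resonance: ω₀ = 1/√(LC) = 1/√(0.017·1e-08) = 7.67e+04 rad/s.
Step 2 — f₀ = ω₀/(2π) = 1.221e+04 Hz.
Step 3 — Parallel Q: Q = R/(ω₀L) = 2980/(7.67e+04·0.017) = 2.286.
Step 4 — Bandwidth: Δω = ω₀/Q = 3.356e+04 rad/s; BW = Δω/(2π) = 5341 Hz.

(a) f₀ = 1.221e+04 Hz  (b) Q = 2.286  (c) BW = 5341 Hz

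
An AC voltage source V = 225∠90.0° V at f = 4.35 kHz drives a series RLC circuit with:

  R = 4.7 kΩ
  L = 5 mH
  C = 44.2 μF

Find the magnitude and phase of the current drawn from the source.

Step 1 — Angular frequency: ω = 2π·f = 2π·4350 = 2.733e+04 rad/s.
Step 2 — Component impedances:
  R: Z = R = 4700 Ω
  L: Z = jωL = j·2.733e+04·0.005 = 0 + j136.7 Ω
  C: Z = 1/(jωC) = -j/(ω·C) = 0 - j0.8278 Ω
Step 3 — Series combination: Z_total = R + L + C = 4700 + j135.8 Ω = 4702∠1.7° Ω.
Step 4 — Source phasor: V = 225∠90.0° V = 0 + j225 V.
Step 5 — Ohm's law: I = V / Z_total = (0 + j225) / (4700 + j135.8) = 0.001382 + j0.04783 A.
Step 6 — Convert to polar: |I| = 0.04785 A, ∠I = 88.3°.

I = 0.04785∠88.3° A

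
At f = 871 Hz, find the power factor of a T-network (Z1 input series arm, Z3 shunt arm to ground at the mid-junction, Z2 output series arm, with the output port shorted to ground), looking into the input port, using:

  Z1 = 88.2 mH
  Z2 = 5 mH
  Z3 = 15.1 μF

Step 1 — Angular frequency: ω = 2π·f = 2π·871 = 5473 rad/s.
Step 2 — Component impedances:
  Z1: Z = jωL = j·5473·0.0882 = 0 + j482.7 Ω
  Z2: Z = jωL = j·5473·0.005 = 0 + j27.36 Ω
  Z3: Z = 1/(jωC) = -j/(ω·C) = 0 - j12.1 Ω
Step 3 — With the output port shorted to ground, the output series arm Z2 runs from the junction to ground; the shunt arm Z3 also runs from the junction to ground. They appear in parallel: Z3 || Z2 = 0 - j21.7 Ω.
Step 4 — Series with input arm Z1: Z_in = Z1 + (Z3 || Z2) = 0 + j461 Ω = 461∠90.0° Ω.
Step 5 — Power factor: PF = cos(φ) = Re(Z)/|Z| = 0/461 = 0.
Step 6 — Type: Im(Z) = 461 ⇒ lagging (phase φ = 90.0°).

PF = 0 (lagging, φ = 90.0°)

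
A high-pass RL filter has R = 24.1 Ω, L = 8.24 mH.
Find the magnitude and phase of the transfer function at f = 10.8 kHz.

Step 1 — Angular frequency: ω = 2π·1.08e+04 = 6.786e+04 rad/s.
Step 2 — Transfer function: H(jω) = jωL/(R + jωL).
Step 3 — Numerator jωL = j·559.2; denominator R + jωL = 24.1 + j559.2.
Step 4 — H = 0.9981 + j0.04302.
Step 5 — Magnitude: |H| = 0.9991 (-0.0 dB); phase: φ = 2.5°.

|H| = 0.9991 (-0.0 dB), φ = 2.5°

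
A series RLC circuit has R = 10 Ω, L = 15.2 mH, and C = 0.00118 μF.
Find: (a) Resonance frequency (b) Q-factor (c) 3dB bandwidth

Step 1 — Resonance: ω₀ = 1/√(LC) = 1/√(0.0152·1.18e-09) = 2.361e+05 rad/s.
Step 2 — f₀ = ω₀/(2π) = 3.758e+04 Hz.
Step 3 — Series Q: Q = ω₀L/R = 2.361e+05·0.0152/10 = 358.9.
Step 4 — Bandwidth: Δω = ω₀/Q = 657.9 rad/s; BW = Δω/(2π) = 104.7 Hz.

(a) f₀ = 3.758e+04 Hz  (b) Q = 358.9  (c) BW = 104.7 Hz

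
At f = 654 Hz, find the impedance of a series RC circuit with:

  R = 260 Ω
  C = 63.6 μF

Step 1 — Angular frequency: ω = 2π·f = 2π·654 = 4109 rad/s.
Step 2 — Component impedances:
  R: Z = R = 260 Ω
  C: Z = 1/(jωC) = -j/(ω·C) = 0 - j3.826 Ω
Step 3 — Series combination: Z_total = R + C = 260 - j3.826 Ω = 260∠-0.8° Ω.

Z = 260 - j3.826 Ω = 260∠-0.8° Ω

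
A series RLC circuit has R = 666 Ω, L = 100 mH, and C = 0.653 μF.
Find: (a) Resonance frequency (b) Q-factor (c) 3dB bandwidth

Step 1 — Resonance: ω₀ = 1/√(LC) = 1/√(0.1·6.53e-07) = 3913 rad/s.
Step 2 — f₀ = ω₀/(2π) = 622.8 Hz.
Step 3 — Series Q: Q = ω₀L/R = 3913·0.1/666 = 0.5876.
Step 4 — Bandwidth: Δω = ω₀/Q = 6660 rad/s; BW = Δω/(2π) = 1060 Hz.

(a) f₀ = 622.8 Hz  (b) Q = 0.5876  (c) BW = 1060 Hz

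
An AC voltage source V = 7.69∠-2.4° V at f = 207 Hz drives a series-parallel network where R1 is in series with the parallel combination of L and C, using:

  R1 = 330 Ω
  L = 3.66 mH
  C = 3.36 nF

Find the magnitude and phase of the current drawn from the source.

Step 1 — Angular frequency: ω = 2π·f = 2π·207 = 1301 rad/s.
Step 2 — Component impedances:
  R1: Z = R = 330 Ω
  L: Z = jωL = j·1301·0.00366 = 0 + j4.76 Ω
  C: Z = 1/(jωC) = -j/(ω·C) = 0 - j2.288e+05 Ω
Step 3 — Parallel branch: L || C = 1/(1/L + 1/C) = 0 + j4.76 Ω.
Step 4 — Series with R1: Z_total = R1 + (L || C) = 330 + j4.76 Ω = 330∠0.8° Ω.
Step 5 — Source phasor: V = 7.69∠-2.4° V = 7.683 - j0.322 V.
Step 6 — Ohm's law: I = V / Z_total = (7.683 - j0.322) / (330 + j4.76) = 0.02326 - j0.001311 A.
Step 7 — Convert to polar: |I| = 0.0233 A, ∠I = -3.2°.

I = 0.0233∠-3.2° A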